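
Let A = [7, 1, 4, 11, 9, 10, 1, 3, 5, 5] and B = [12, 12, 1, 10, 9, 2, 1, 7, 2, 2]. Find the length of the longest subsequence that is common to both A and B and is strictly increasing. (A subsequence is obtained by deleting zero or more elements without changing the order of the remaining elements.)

For each value that appears in both, track the longest common increasing run ending there.
The best achievable length is 2; one witness is 1, 10 (A-positions 2,6, B-positions 3,4).

2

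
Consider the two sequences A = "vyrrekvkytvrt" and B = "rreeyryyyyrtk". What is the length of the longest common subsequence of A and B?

6

Backtracking the LCS table gives one alignment: r (A3,B1) → r (A4,B2) → e (A5,B4) → y (A9,B10) → r (A12,B11) → t (A13,B12).
So the longest common subsequence has length 6.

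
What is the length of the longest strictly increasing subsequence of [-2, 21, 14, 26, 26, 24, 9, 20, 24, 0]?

Scanning left to right, the best length ending at each element is: -2→1, 21→2, 14→2, 26→3, 26→3, 24→3, 9→2, 20→3, 24→4, 0→2.
So the longest increasing subsequence has length 4, e.g. -2, 14, 20, 24.

4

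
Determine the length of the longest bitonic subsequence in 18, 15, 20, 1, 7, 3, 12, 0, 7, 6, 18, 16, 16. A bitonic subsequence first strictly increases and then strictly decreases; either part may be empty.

One longest bitonic subsequence is 18, 15, 12, 7, 6 (positions 1,2,7,9,10): it rises to 18 then falls. Length 5 is optimal.

5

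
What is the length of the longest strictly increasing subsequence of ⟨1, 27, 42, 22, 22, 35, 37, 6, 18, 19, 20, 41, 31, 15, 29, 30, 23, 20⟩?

7

One longest increasing subsequence is 1, 6, 18, 19, 20, 29, 30 (positions 1,8,9,10,11,15,16), of length 7; no longer one exists.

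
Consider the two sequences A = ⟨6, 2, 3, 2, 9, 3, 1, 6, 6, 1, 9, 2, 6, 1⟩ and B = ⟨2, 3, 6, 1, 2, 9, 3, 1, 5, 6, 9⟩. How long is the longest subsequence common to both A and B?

Backtracking the LCS table gives one alignment: 2 (A2,B1) → 3 (A3,B2) → 2 (A4,B5) → 9 (A5,B6) → 3 (A6,B7) → 1 (A7,B8) → 6 (A9,B10) → 9 (A11,B11).
So the longest common subsequence has length 8.

8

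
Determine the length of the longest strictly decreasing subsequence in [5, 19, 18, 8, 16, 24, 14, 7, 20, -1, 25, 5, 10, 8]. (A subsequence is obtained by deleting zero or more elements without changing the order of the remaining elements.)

6

Let dp[i] be the longest decreasing subsequence ending at position i. Then dp = [1, 1, 2, 3, 3, 1, 4, 5, 2, 6, 1, 6, 5, 6].
The maximum is 6; one witness is 19, 18, 16, 14, 7, -1 at positions 2,3,5,7,8,10.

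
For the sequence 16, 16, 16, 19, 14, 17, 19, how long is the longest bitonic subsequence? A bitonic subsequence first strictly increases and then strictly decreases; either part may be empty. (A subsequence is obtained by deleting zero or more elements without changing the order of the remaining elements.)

3

One longest bitonic subsequence is 16, 19, 17 (positions 1,4,6): it rises to 19 then falls. Length 3 is optimal.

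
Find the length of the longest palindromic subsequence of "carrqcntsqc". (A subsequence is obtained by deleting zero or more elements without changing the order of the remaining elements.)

5

Using dp[i][j] = 2 + dp[i+1][j−1] if the ends match, else max(dp[i+1][j], dp[i][j−1]):
dp[1][11] = 5. A witness is cqsqc at positions 1,5,9,10,11.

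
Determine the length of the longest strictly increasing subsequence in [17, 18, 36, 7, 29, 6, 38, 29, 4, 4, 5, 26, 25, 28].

Let dp[i] be the longest increasing subsequence ending at position i. Then dp = [1, 2, 3, 1, 3, 1, 4, 3, 1, 1, 2, 3, 3, 4].
The maximum is 4; one witness is 17, 18, 36, 38 at positions 1,2,3,7.

4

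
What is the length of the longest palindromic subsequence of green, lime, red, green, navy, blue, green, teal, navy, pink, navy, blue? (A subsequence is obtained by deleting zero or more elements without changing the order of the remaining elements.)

Using dp[i][j] = 2 + dp[i+1][j−1] if the ends match, else max(dp[i+1][j], dp[i][j−1]):
dp[1][12] = 5. A witness is blue navy pink navy blue at positions 6,9,10,11,12.

5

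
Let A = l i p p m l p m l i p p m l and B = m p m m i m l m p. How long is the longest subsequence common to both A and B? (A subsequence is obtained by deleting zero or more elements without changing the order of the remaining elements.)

6

A longest common subsequence is pmmiml (length 6); the LCS DP confirms no longer common subsequence exists.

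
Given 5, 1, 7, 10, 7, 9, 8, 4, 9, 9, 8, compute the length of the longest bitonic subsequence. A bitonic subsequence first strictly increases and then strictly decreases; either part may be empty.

One longest bitonic subsequence is 5, 7, 10, 9, 8, 4 (positions 1,3,4,6,7,8): it rises to 10 then falls. Length 6 is optimal.

6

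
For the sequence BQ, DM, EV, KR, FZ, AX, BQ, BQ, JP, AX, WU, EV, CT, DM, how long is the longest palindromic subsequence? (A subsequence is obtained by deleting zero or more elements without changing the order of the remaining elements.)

One longest palindromic subsequence is DM EV AX BQ BQ AX EV DM (positions 2,3,6,7,8,10,12,14); it reads the same forward and backward, and the interval DP gives dp[1][14] = 8.

8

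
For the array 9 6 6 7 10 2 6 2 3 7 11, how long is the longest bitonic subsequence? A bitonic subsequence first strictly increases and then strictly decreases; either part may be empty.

One longest bitonic subsequence is 6, 7, 10, 6, 3 (positions 2,4,5,7,9): it rises to 10 then falls. Length 5 is optimal.

5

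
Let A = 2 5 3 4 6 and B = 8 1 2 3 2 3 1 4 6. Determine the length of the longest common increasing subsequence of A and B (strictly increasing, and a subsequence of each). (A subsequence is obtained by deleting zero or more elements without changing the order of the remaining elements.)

A longest common strictly increasing subsequence is 2, 3, 4, 6 (length 4); it appears in order in both A and B, and no longer such subsequence exists.

4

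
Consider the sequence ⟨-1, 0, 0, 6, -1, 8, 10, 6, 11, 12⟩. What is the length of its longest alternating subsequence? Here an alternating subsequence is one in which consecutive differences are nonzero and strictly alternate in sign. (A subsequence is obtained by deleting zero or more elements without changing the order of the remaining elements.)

6

A longest alternating subsequence is -1, 0, -1, 8, 6, 11 (positions 1,2,5,6,8,9); its 5 consecutive differences strictly alternate in sign, and length 6 is optimal.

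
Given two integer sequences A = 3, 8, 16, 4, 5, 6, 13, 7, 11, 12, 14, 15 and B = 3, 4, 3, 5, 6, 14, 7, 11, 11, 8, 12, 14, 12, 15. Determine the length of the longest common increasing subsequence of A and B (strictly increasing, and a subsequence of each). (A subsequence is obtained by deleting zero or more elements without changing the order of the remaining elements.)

A longest common strictly increasing subsequence is 3, 4, 5, 6, 7, 11, 12, 14, 15 (length 9); it appears in order in both A and B, and no longer such subsequence exists.

9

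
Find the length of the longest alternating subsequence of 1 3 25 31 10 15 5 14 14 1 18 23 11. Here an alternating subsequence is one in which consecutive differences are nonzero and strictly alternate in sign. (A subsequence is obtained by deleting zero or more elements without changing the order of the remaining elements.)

9

Track the best alternating length ending on an up-step vs a down-step at each position: up/down = 1/1, 2/1, 2/1, 2/1, 2/3, 4/3, 2/5, 6/5, 6/5, 1/7, 8/3, 8/3, 8/9.
The maximum over both is 9; one such subsequence is 1, 25, 10, 15, 5, 14, 1, 18, 11.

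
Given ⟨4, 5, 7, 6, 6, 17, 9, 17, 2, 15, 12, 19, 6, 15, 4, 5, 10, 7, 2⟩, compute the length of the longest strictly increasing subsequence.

One longest increasing subsequence is 4, 5, 7, 9, 17, 19 (positions 1,2,3,7,8,12), of length 6; no longer one exists.

6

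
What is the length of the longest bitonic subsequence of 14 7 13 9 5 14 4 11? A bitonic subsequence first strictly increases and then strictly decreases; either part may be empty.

5

One longest bitonic subsequence is 14, 13, 9, 5, 4 (positions 1,3,4,5,7): it rises to 14 then falls. Length 5 is optimal.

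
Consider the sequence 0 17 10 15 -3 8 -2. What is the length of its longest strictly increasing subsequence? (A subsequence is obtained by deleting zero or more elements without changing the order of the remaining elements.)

3

One longest increasing subsequence is 0, 10, 15 (positions 1,3,4), of length 3; no longer one exists.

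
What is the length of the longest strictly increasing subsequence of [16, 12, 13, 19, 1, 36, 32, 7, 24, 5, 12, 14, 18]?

5

Scanning left to right, the best length ending at each element is: 16→1, 12→1, 13→2, 19→3, 1→1, 36→4, 32→4, 7→2, 24→4, 5→2, 12→3, 14→4, 18→5.
So the longest increasing subsequence has length 5, e.g. 1, 7, 12, 14, 18.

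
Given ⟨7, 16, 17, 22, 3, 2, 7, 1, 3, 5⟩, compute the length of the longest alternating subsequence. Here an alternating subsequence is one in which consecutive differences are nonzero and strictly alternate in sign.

A longest alternating subsequence is 7, 16, 3, 7, 1, 3 (positions 1,2,5,7,8,9); its 5 consecutive differences strictly alternate in sign, and length 6 is optimal.

6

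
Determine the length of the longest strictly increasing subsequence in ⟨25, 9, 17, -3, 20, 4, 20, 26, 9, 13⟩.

One longest increasing subsequence is 9, 17, 20, 26 (positions 2,3,5,8), of length 4; no longer one exists.

4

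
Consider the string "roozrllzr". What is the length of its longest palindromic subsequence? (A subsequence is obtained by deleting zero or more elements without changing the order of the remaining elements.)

Using dp[i][j] = 2 + dp[i+1][j−1] if the ends match, else max(dp[i+1][j], dp[i][j−1]):
dp[1][9] = 6. A witness is rzllzr at positions 1,4,6,7,8,9.

6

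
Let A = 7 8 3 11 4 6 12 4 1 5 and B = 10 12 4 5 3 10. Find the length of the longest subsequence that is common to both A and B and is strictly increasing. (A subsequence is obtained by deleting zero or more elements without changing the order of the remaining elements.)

2

For each value that appears in both, track the longest common increasing run ending there.
The best achievable length is 2; one witness is 4, 5 (A-positions 5,10, B-positions 3,4).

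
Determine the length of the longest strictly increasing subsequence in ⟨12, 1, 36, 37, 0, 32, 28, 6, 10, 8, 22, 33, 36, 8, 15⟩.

6

Scanning left to right, the best length ending at each element is: 12→1, 1→1, 36→2, 37→3, 0→1, 32→2, 28→2, 6→2, 10→3, 8→3, 22→4, 33→5, 36→6, 8→3, 15→4.
So the longest increasing subsequence has length 6, e.g. 1, 6, 10, 22, 33, 36.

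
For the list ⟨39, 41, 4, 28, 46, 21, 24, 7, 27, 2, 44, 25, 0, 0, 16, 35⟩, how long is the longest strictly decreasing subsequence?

Scanning left to right, the best length ending at each element is: 39→1, 41→1, 4→2, 28→2, 46→1, 21→3, 24→3, 7→4, 27→3, 2→5, 44→2, 25→4, 0→6, 0→6, 16→5, 35→3.
So the longest decreasing subsequence has length 6, e.g. 39, 28, 21, 7, 2, 0.

6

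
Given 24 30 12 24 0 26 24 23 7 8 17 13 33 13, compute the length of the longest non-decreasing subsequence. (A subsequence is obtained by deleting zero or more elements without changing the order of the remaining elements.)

5

One longest non-decreasing subsequence is 0, 7, 8, 17, 33 (positions 5,9,10,11,13), of length 5; no longer one exists.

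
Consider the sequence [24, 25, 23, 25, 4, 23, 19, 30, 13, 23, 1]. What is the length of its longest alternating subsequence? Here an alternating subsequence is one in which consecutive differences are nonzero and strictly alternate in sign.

11

A longest alternating subsequence is 24, 25, 23, 25, 4, 23, 19, 30, 13, 23, 1 (positions 1,2,3,4,5,6,7,8,9,10,11); its 10 consecutive differences strictly alternate in sign, and length 11 is optimal.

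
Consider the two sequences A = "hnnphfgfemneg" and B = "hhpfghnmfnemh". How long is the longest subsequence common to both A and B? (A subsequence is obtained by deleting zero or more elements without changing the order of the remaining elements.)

A longest common subsequence is hpfgfem (length 7); the LCS DP confirms no longer common subsequence exists.

7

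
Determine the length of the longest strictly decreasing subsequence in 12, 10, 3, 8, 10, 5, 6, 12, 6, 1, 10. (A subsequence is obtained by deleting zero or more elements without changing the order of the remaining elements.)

Scanning left to right, the best length ending at each element is: 12→1, 10→2, 3→3, 8→3, 10→2, 5→4, 6→4, 12→1, 6→4, 1→5, 10→2.
So the longest decreasing subsequence has length 5, e.g. 12, 10, 8, 5, 1.

5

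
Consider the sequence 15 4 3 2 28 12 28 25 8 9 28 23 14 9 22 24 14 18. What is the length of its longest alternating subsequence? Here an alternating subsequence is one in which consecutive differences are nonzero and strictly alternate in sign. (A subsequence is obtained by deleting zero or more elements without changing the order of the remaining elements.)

11

A longest alternating subsequence is 15, 4, 28, 12, 28, 25, 28, 14, 22, 14, 18 (positions 1,2,5,6,7,8,11,13,15,17,18); its 10 consecutive differences strictly alternate in sign, and length 11 is optimal.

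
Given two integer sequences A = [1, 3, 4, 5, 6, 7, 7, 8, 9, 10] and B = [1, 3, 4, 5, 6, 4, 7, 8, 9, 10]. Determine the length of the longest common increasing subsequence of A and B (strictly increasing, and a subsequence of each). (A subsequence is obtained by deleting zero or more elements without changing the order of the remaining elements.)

For each value that appears in both, track the longest common increasing run ending there.
The best achievable length is 9; one witness is 1, 3, 4, 5, 6, 7, 8, 9, 10 (A-positions 1,2,3,4,5,6,8,9,10, B-positions 1,2,3,4,5,7,8,9,10).

9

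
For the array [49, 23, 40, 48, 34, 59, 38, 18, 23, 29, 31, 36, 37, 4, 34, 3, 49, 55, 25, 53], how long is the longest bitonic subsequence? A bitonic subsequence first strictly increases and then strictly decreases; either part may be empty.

9

Let inc[i] be the LIS ending at i and dec[i] the longest strictly decreasing subsequence starting at i. inc = [1, 1, 2, 3, 2, 4, 3, 1, 2, 3, 4, 5, 6, 1, 5, 1, 7, 8, 3, 8], dec = [6, 4, 5, 5, 4, 5, 4, 3, 3, 3, 3, 3, 3, 2, 2, 1, 2, 2, 1, 1].
max_i inc[i]+dec[i]−1 = 9, with one witness 18, 23, 29, 31, 36, 37, 49, 55, 53.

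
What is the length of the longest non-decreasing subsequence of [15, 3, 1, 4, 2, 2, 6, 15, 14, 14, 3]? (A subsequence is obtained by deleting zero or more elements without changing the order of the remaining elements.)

Scanning left to right, the best length ending at each element is: 15→1, 3→1, 1→1, 4→2, 2→2, 2→3, 6→4, 15→5, 14→5, 14→6, 3→4.
So the longest non-decreasing subsequence has length 6, e.g. 1, 2, 2, 6, 14, 14.

6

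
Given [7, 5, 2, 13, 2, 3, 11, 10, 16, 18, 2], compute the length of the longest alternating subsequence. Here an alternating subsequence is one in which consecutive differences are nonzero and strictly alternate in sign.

Track the best alternating length ending on an up-step vs a down-step at each position: up/down = 1/1, 1/2, 1/2, 3/1, 1/4, 5/4, 5/4, 5/6, 7/1, 7/1, 1/8.
The maximum over both is 8; one such subsequence is 7, 5, 13, 2, 11, 10, 16, 2.

8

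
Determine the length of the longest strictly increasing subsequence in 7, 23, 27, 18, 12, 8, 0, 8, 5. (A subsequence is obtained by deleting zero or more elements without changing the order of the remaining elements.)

3

One longest increasing subsequence is 7, 23, 27 (positions 1,2,3), of length 3; no longer one exists.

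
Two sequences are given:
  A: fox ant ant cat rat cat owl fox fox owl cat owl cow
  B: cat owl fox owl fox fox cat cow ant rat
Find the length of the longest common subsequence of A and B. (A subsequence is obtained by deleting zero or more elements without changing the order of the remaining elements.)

6

A longest common subsequence is fox, owl, fox, fox, cat, cow (length 6); the LCS DP confirms no longer common subsequence exists.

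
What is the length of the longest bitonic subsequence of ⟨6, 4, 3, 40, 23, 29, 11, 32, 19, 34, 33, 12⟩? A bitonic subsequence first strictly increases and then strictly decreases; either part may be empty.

One longest bitonic subsequence is 6, 23, 29, 32, 34, 33, 12 (positions 1,5,6,8,10,11,12): it rises to 34 then falls. Length 7 is optimal.

7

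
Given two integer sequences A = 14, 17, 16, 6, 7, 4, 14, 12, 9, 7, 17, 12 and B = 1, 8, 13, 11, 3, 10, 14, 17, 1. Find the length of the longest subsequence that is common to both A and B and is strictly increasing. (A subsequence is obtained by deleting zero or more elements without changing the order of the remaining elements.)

For each value that appears in both, track the longest common increasing run ending there.
The best achievable length is 2; one witness is 14, 17 (A-positions 1,2, B-positions 7,8).

2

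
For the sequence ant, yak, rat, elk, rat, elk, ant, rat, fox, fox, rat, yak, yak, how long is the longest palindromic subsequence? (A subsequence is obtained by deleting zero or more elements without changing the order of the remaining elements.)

Using dp[i][j] = 2 + dp[i+1][j−1] if the ends match, else max(dp[i+1][j], dp[i][j−1]):
dp[1][13] = 7. A witness is yak rat rat ant rat rat yak at positions 2,3,5,7,8,11,13.

7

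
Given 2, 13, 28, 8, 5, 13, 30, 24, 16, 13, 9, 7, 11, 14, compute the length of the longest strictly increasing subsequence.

One longest increasing subsequence is 2, 8, 9, 11, 14 (positions 1,4,11,13,14), of length 5; no longer one exists.

5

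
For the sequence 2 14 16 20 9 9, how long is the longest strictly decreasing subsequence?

2

Scanning left to right, the best length ending at each element is: 2→1, 14→1, 16→1, 20→1, 9→2, 9→2.
So the longest decreasing subsequence has length 2, e.g. 14, 9.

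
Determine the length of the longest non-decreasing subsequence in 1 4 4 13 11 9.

Let dp[i] be the longest non-decreasing subsequence ending at position i. Then dp = [1, 2, 3, 4, 4, 4].
The maximum is 4; one witness is 1, 4, 4, 13 at positions 1,2,3,4.

4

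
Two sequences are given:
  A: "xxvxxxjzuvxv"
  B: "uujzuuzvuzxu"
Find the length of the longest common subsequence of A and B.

5

A longest common subsequence is jzuvx (length 5); the LCS DP confirms no longer common subsequence exists.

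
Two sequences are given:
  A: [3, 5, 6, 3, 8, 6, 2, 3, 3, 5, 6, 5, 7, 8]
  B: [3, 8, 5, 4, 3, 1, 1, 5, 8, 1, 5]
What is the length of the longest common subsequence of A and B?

5

A longest common subsequence is 3, 5, 3, 8, 5 (length 5); the LCS DP confirms no longer common subsequence exists.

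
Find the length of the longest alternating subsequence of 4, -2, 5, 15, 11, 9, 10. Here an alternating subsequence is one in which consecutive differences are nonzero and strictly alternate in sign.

5

Track the best alternating length ending on an up-step vs a down-step at each position: up/down = 1/1, 1/2, 3/1, 3/1, 3/4, 3/4, 5/4.
The maximum over both is 5; one such subsequence is 4, -2, 15, 9, 10.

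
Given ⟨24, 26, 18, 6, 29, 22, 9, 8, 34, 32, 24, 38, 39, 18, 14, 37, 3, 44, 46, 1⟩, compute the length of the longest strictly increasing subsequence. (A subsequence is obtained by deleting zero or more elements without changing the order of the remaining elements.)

Scanning left to right, the best length ending at each element is: 24→1, 26→2, 18→1, 6→1, 29→3, 22→2, 9→2, 8→2, 34→4, 32→4, 24→3, 38→5, 39→6, 18→3, 14→3, 37→5, 3→1, 44→7, 46→8, 1→1.
So the longest increasing subsequence has length 8, e.g. 24, 26, 29, 34, 38, 39, 44, 46.

8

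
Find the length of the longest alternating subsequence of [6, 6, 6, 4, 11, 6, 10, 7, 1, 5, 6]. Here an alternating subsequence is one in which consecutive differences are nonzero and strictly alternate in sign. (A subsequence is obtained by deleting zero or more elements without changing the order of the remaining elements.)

7

A longest alternating subsequence is 6, 4, 11, 6, 10, 1, 5 (positions 1,4,5,6,7,9,10); its 6 consecutive differences strictly alternate in sign, and length 7 is optimal.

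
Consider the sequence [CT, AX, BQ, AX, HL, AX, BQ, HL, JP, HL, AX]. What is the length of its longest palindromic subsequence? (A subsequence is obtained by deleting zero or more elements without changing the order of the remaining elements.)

7

One longest palindromic subsequence is AX BQ AX HL AX BQ AX (positions 2,3,4,5,6,7,11); it reads the same forward and backward, and the interval DP gives dp[1][11] = 7.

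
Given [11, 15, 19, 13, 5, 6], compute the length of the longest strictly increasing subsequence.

One longest increasing subsequence is 11, 15, 19 (positions 1,2,3), of length 3; no longer one exists.

3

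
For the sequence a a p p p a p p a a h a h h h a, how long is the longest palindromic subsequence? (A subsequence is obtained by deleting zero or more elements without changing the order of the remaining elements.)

Using dp[i][j] = 2 + dp[i+1][j−1] if the ends match, else max(dp[i+1][j], dp[i][j−1]):
dp[1][16] = 9. A witness is aappappaa at positions 1,2,4,5,6,7,8,12,16.

9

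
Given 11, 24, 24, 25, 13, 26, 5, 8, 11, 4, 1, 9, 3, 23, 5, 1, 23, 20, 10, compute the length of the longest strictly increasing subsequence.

One longest increasing subsequence is 11, 24, 25, 26 (positions 1,2,4,6), of length 4; no longer one exists.

4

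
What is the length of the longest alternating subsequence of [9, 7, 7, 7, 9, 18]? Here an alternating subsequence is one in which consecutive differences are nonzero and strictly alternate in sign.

A longest alternating subsequence is 9, 7, 9 (positions 1,2,5); its 2 consecutive differences strictly alternate in sign, and length 3 is optimal.

3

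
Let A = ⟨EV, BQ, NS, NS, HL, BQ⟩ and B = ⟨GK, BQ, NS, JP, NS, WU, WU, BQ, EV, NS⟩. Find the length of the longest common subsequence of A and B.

4

Backtracking the LCS table gives one alignment: BQ (A2,B2) → NS (A3,B3) → NS (A4,B5) → BQ (A6,B8).
So the longest common subsequence has length 4.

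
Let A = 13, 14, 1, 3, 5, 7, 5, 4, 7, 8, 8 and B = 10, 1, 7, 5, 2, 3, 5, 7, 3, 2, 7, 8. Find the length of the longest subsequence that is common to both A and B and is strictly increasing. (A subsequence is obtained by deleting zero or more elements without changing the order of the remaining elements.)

5

A longest common strictly increasing subsequence is 1, 3, 5, 7, 8 (length 5); it appears in order in both A and B, and no longer such subsequence exists.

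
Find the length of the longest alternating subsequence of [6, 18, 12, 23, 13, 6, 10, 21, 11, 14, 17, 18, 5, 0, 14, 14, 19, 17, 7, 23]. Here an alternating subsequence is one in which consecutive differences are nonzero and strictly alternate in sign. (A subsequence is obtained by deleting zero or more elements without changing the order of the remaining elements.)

12

Track the best alternating length ending on an up-step vs a down-step at each position: up/down = 1/1, 2/1, 2/3, 4/1, 4/5, 1/5, 6/5, 6/5, 6/7, 8/7, 8/7, 8/7, 1/9, 1/9, 10/9, 10/9, 10/7, 10/11, 10/11, 12/1.
The maximum over both is 12; one such subsequence is 6, 18, 12, 23, 13, 21, 11, 14, 5, 19, 17, 23.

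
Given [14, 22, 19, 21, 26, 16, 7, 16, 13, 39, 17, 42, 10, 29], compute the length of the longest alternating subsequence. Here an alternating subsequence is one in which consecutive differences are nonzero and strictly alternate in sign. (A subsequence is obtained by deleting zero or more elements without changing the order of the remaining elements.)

12

A longest alternating subsequence is 14, 22, 19, 21, 7, 16, 13, 39, 17, 42, 10, 29 (positions 1,2,3,4,7,8,9,10,11,12,13,14); its 11 consecutive differences strictly alternate in sign, and length 12 is optimal.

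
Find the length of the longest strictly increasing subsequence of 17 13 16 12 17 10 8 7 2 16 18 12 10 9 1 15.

4

Let dp[i] be the longest increasing subsequence ending at position i. Then dp = [1, 1, 2, 1, 3, 1, 1, 1, 1, 2, 4, 2, 2, 2, 1, 3].
The maximum is 4; one witness is 13, 16, 17, 18 at positions 2,3,5,11.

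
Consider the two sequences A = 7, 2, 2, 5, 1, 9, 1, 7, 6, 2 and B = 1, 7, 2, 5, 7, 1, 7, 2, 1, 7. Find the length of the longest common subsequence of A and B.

6

Backtracking the LCS table gives one alignment: 7 (A1,B2) → 2 (A3,B3) → 5 (A4,B4) → 1 (A5,B6) → 1 (A7,B9) → 7 (A8,B10).
So the longest common subsequence has length 6.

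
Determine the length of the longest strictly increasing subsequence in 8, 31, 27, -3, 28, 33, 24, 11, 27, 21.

One longest increasing subsequence is 8, 27, 28, 33 (positions 1,3,5,6), of length 4; no longer one exists.

4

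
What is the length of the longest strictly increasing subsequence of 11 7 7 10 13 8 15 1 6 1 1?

4

Scanning left to right, the best length ending at each element is: 11→1, 7→1, 7→1, 10→2, 13→3, 8→2, 15→4, 1→1, 6→2, 1→1, 1→1.
So the longest increasing subsequence has length 4, e.g. 7, 10, 13, 15.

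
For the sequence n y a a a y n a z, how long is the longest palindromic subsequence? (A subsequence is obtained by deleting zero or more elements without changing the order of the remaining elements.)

7

One longest palindromic subsequence is nyaaayn (positions 1,2,3,4,5,6,7); it reads the same forward and backward, and the interval DP gives dp[1][9] = 7.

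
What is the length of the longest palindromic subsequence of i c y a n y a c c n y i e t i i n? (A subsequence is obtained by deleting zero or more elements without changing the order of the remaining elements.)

8

Using dp[i][j] = 2 + dp[i+1][j−1] if the ends match, else max(dp[i+1][j], dp[i][j−1]):
dp[1][17] = 8. A witness is iynccnyi at positions 1,3,5,8,9,10,11,16.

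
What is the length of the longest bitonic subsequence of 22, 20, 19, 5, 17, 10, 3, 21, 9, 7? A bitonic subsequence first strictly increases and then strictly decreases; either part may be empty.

Let inc[i] be the LIS ending at i and dec[i] the longest strictly decreasing subsequence starting at i. inc = [1, 1, 1, 1, 2, 2, 1, 3, 2, 2], dec = [7, 6, 5, 2, 4, 3, 1, 3, 2, 1].
max_i inc[i]+dec[i]−1 = 7, with one witness 22, 20, 19, 17, 10, 9, 7.

7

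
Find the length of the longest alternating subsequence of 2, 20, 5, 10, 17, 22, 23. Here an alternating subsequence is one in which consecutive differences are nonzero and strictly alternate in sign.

Track the best alternating length ending on an up-step vs a down-step at each position: up/down = 1/1, 2/1, 2/3, 4/3, 4/3, 4/1, 4/1.
The maximum over both is 4; one such subsequence is 2, 20, 5, 10.

4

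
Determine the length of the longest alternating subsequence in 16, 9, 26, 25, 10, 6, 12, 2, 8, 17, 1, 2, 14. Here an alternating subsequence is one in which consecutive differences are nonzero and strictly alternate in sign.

Track the best alternating length ending on an up-step vs a down-step at each position: up/down = 1/1, 1/2, 3/1, 3/4, 3/4, 1/4, 5/4, 1/6, 7/6, 7/4, 1/8, 9/8, 9/8.
The maximum over both is 9; one such subsequence is 16, 9, 26, 10, 12, 2, 8, 1, 2.

9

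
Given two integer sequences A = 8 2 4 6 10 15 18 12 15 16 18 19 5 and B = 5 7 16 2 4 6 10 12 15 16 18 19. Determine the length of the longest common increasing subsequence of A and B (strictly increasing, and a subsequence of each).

A longest common strictly increasing subsequence is 2, 4, 6, 10, 12, 15, 16, 18, 19 (length 9); it appears in order in both A and B, and no longer such subsequence exists.

9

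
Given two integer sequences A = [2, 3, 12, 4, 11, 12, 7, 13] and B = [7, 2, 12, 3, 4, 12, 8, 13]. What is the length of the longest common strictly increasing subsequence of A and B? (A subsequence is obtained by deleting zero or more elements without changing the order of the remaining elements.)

5

For each value that appears in both, track the longest common increasing run ending there.
The best achievable length is 5; one witness is 2, 3, 4, 12, 13 (A-positions 1,2,4,6,8, B-positions 2,4,5,6,8).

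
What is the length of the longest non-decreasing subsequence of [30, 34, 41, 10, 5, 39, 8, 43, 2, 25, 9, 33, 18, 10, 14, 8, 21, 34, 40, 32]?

8

Let dp[i] be the longest non-decreasing subsequence ending at position i. Then dp = [1, 2, 3, 1, 1, 3, 2, 4, 1, 3, 3, 4, 4, 4, 5, 3, 6, 7, 8, 7].
The maximum is 8; one witness is 5, 8, 9, 10, 14, 21, 34, 40 at positions 5,7,11,14,15,17,18,19.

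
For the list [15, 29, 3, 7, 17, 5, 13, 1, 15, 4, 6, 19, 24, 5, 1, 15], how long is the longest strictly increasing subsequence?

6

Scanning left to right, the best length ending at each element is: 15→1, 29→2, 3→1, 7→2, 17→3, 5→2, 13→3, 1→1, 15→4, 4→2, 6→3, 19→5, 24→6, 5→3, 1→1, 15→4.
So the longest increasing subsequence has length 6, e.g. 3, 7, 13, 15, 19, 24.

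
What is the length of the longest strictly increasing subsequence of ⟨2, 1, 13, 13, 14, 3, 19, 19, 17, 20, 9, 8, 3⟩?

5

Scanning left to right, the best length ending at each element is: 2→1, 1→1, 13→2, 13→2, 14→3, 3→2, 19→4, 19→4, 17→4, 20→5, 9→3, 8→3, 3→2.
So the longest increasing subsequence has length 5, e.g. 2, 13, 14, 19, 20.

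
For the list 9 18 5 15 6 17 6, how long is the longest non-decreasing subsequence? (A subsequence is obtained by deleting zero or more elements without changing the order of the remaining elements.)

One longest non-decreasing subsequence is 9, 15, 17 (positions 1,4,6), of length 3; no longer one exists.

3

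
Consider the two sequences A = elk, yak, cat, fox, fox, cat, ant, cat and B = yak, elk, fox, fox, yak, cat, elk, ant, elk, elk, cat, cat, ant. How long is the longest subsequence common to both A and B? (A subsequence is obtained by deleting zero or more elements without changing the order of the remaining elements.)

A longest common subsequence is elk, fox, fox, cat, ant, cat (length 6); the LCS DP confirms no longer common subsequence exists.

6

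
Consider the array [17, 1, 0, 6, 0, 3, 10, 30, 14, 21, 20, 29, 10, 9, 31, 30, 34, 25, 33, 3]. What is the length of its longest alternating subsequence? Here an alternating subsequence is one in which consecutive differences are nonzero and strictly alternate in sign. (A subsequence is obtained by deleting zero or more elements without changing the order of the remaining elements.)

A longest alternating subsequence is 17, 1, 6, 0, 30, 14, 21, 20, 29, 10, 31, 30, 34, 25, 33, 3 (positions 1,2,4,5,8,9,10,11,12,13,15,16,17,18,19,20); its 15 consecutive differences strictly alternate in sign, and length 16 is optimal.

16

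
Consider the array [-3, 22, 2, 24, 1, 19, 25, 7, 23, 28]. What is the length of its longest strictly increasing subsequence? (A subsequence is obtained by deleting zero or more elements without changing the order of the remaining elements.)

5

One longest increasing subsequence is -3, 22, 24, 25, 28 (positions 1,2,4,7,10), of length 5; no longer one exists.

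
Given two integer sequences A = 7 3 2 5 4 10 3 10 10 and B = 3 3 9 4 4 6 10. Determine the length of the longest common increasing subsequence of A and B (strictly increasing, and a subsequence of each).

A longest common strictly increasing subsequence is 3, 4, 10 (length 3); it appears in order in both A and B, and no longer such subsequence exists.

3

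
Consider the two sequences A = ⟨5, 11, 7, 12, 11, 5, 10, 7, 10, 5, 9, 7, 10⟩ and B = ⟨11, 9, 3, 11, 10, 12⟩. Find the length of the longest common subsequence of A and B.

A longest common subsequence is 11, 11, 10 (length 3); the LCS DP confirms no longer common subsequence exists.

3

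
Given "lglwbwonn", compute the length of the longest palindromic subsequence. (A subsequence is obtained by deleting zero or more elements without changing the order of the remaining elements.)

3

Using dp[i][j] = 2 + dp[i+1][j−1] if the ends match, else max(dp[i+1][j], dp[i][j−1]):
dp[1][9] = 3. A witness is wbw at positions 4,5,6.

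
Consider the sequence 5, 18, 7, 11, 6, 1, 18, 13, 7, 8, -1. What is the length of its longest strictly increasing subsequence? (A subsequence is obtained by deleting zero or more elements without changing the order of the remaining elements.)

4

One longest increasing subsequence is 5, 7, 11, 18 (positions 1,3,4,7), of length 4; no longer one exists.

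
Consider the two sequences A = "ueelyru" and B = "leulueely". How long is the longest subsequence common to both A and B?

5

Backtracking the LCS table gives one alignment: u (A1,B5) → e (A2,B6) → e (A3,B7) → l (A4,B8) → y (A5,B9).
So the longest common subsequence has length 5.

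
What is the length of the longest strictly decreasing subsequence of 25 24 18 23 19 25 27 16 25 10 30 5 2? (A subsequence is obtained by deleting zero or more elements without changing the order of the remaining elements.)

Let dp[i] be the longest decreasing subsequence ending at position i. Then dp = [1, 2, 3, 3, 4, 1, 1, 5, 2, 6, 1, 7, 8].
The maximum is 8; one witness is 25, 24, 23, 19, 16, 10, 5, 2 at positions 1,2,4,5,8,10,12,13.

8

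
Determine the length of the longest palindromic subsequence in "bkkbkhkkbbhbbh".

One longest palindromic subsequence is bbhbbhbb (positions 1,4,6,9,10,11,12,13); it reads the same forward and backward, and the interval DP gives dp[1][14] = 8.

8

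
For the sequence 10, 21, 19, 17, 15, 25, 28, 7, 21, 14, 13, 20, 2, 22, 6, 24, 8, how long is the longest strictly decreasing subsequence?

7

Let dp[i] be the longest decreasing subsequence ending at position i. Then dp = [1, 1, 2, 3, 4, 1, 1, 5, 2, 5, 6, 3, 7, 2, 7, 2, 7].
The maximum is 7; one witness is 21, 19, 17, 15, 14, 13, 2 at positions 2,3,4,5,10,11,13.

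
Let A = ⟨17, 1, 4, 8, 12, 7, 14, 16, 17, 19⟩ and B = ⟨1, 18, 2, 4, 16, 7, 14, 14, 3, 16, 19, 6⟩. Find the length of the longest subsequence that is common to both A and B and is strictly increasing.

A longest common strictly increasing subsequence is 1, 4, 7, 14, 16, 19 (length 6); it appears in order in both A and B, and no longer such subsequence exists.

6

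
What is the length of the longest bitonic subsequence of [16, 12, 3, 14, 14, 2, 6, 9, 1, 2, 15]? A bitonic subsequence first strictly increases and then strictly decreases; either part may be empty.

5

Let inc[i] be the LIS ending at i and dec[i] the longest strictly decreasing subsequence starting at i. inc = [1, 1, 1, 2, 2, 1, 2, 3, 1, 2, 4], dec = [5, 4, 3, 3, 3, 2, 2, 2, 1, 1, 1].
max_i inc[i]+dec[i]−1 = 5, with one witness 16, 12, 3, 2, 1.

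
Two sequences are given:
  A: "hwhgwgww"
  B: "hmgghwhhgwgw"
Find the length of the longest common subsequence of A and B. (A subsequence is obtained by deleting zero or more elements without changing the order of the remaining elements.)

7

A longest common subsequence is hwhgwgw (length 7); the LCS DP confirms no longer common subsequence exists.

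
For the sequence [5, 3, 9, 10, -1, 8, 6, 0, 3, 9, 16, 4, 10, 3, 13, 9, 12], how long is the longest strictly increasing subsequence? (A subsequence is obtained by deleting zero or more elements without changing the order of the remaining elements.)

One longest increasing subsequence is -1, 0, 3, 9, 10, 13 (positions 5,8,9,10,13,15), of length 6; no longer one exists.

6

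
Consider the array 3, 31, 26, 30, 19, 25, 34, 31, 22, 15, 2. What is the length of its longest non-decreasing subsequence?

4

One longest non-decreasing subsequence is 3, 26, 30, 34 (positions 1,3,4,7), of length 4; no longer one exists.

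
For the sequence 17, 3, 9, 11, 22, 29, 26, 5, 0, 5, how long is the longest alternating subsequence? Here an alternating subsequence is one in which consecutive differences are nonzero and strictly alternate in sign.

5

A longest alternating subsequence is 17, 3, 9, 0, 5 (positions 1,2,3,9,10); its 4 consecutive differences strictly alternate in sign, and length 5 is optimal.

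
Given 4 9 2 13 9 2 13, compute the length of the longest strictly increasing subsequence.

3

Let dp[i] be the longest increasing subsequence ending at position i. Then dp = [1, 2, 1, 3, 2, 1, 3].
The maximum is 3; one witness is 4, 9, 13 at positions 1,2,4.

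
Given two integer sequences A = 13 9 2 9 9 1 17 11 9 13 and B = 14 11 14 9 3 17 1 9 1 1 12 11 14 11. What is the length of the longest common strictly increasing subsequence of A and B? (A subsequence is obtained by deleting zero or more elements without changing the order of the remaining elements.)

2

For each value that appears in both, track the longest common increasing run ending there.
The best achievable length is 2; one witness is 9, 17 (A-positions 2,7, B-positions 4,6).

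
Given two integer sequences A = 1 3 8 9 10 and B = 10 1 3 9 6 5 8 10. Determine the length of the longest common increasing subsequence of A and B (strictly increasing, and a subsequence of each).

4

A longest common strictly increasing subsequence is 1, 3, 9, 10 (length 4); it appears in order in both A and B, and no longer such subsequence exists.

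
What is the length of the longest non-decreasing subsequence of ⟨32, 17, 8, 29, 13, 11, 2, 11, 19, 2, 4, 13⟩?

4

Scanning left to right, the best length ending at each element is: 32→1, 17→1, 8→1, 29→2, 13→2, 11→2, 2→1, 11→3, 19→4, 2→2, 4→3, 13→4.
So the longest non-decreasing subsequence has length 4, e.g. 8, 11, 11, 19.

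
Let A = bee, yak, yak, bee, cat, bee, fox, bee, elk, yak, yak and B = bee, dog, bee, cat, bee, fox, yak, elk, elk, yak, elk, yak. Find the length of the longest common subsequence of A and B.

8

A longest common subsequence is bee, bee, cat, bee, fox, elk, yak, yak (length 8); the LCS DP confirms no longer common subsequence exists.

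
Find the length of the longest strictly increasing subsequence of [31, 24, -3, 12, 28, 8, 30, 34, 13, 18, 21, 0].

Scanning left to right, the best length ending at each element is: 31→1, 24→1, -3→1, 12→2, 28→3, 8→2, 30→4, 34→5, 13→3, 18→4, 21→5, 0→2.
So the longest increasing subsequence has length 5, e.g. -3, 12, 28, 30, 34.

5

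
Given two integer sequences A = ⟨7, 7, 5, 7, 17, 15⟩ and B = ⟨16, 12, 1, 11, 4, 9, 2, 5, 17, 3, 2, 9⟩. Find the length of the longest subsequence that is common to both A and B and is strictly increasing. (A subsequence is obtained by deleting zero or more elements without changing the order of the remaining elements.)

2

For each value that appears in both, track the longest common increasing run ending there.
The best achievable length is 2; one witness is 5, 17 (A-positions 3,5, B-positions 8,9).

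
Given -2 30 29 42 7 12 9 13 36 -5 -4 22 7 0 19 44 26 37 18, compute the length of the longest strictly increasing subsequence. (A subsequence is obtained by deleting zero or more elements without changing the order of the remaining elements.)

Let dp[i] be the longest increasing subsequence ending at position i. Then dp = [1, 2, 2, 3, 2, 3, 3, 4, 5, 1, 2, 5, 3, 3, 5, 6, 6, 7, 5].
The maximum is 7; one witness is -2, 7, 12, 13, 22, 26, 37 at positions 1,5,6,8,12,17,18.

7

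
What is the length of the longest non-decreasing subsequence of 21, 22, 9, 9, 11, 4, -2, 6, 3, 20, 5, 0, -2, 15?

One longest non-decreasing subsequence is 9, 9, 11, 20 (positions 3,4,5,10), of length 4; no longer one exists.

4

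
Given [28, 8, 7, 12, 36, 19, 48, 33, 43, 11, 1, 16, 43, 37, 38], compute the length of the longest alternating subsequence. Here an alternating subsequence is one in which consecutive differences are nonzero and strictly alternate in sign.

11

A longest alternating subsequence is 28, 8, 36, 19, 48, 33, 43, 11, 43, 37, 38 (positions 1,2,5,6,7,8,9,10,13,14,15); its 10 consecutive differences strictly alternate in sign, and length 11 is optimal.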